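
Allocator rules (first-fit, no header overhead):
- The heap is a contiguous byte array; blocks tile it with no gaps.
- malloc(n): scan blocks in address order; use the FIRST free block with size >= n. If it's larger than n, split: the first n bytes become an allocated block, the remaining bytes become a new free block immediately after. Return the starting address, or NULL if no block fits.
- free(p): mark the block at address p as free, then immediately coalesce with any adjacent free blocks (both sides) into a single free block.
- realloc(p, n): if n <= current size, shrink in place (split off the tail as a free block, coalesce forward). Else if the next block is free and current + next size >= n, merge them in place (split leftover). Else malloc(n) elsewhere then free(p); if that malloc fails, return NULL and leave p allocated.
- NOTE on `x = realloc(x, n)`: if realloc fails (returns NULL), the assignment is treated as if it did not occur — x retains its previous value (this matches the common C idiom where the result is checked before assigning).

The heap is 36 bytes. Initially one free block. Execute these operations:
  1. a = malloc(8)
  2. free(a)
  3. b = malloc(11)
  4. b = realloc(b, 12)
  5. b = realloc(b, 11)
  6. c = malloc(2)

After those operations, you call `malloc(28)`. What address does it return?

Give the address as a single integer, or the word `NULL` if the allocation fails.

Op 1: a = malloc(8) -> a = 0; heap: [0-7 ALLOC][8-35 FREE]
Op 2: free(a) -> (freed a); heap: [0-35 FREE]
Op 3: b = malloc(11) -> b = 0; heap: [0-10 ALLOC][11-35 FREE]
Op 4: b = realloc(b, 12) -> b = 0; heap: [0-11 ALLOC][12-35 FREE]
Op 5: b = realloc(b, 11) -> b = 0; heap: [0-10 ALLOC][11-35 FREE]
Op 6: c = malloc(2) -> c = 11; heap: [0-10 ALLOC][11-12 ALLOC][13-35 FREE]
malloc(28): first-fit scan over [0-10 ALLOC][11-12 ALLOC][13-35 FREE] -> NULL

Answer: NULL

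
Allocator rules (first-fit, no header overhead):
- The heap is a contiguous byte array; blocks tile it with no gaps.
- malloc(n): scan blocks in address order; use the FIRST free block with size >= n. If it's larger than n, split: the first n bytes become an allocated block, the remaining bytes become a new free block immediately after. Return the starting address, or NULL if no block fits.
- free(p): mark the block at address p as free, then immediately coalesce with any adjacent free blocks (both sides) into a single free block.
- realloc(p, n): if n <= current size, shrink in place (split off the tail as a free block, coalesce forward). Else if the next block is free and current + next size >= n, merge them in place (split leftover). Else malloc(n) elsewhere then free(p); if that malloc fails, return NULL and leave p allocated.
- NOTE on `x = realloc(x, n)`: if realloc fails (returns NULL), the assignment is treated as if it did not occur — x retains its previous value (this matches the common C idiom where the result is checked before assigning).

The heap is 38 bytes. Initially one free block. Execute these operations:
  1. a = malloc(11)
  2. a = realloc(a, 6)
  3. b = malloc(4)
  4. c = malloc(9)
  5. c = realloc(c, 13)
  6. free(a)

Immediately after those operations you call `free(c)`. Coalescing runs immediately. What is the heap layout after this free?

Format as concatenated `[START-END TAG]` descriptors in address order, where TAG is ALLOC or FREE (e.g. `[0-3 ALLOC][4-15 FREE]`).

Op 1: a = malloc(11) -> a = 0; heap: [0-10 ALLOC][11-37 FREE]
Op 2: a = realloc(a, 6) -> a = 0; heap: [0-5 ALLOC][6-37 FREE]
Op 3: b = malloc(4) -> b = 6; heap: [0-5 ALLOC][6-9 ALLOC][10-37 FREE]
Op 4: c = malloc(9) -> c = 10; heap: [0-5 ALLOC][6-9 ALLOC][10-18 ALLOC][19-37 FREE]
Op 5: c = realloc(c, 13) -> c = 10; heap: [0-5 ALLOC][6-9 ALLOC][10-22 ALLOC][23-37 FREE]
Op 6: free(a) -> (freed a); heap: [0-5 FREE][6-9 ALLOC][10-22 ALLOC][23-37 FREE]
free(c): c = 10 -> block [10-22 ALLOC]; mark free, coalesce with adjacent free neighbors -> [0-5 FREE][6-9 ALLOC][10-37 FREE]

Answer: [0-5 FREE][6-9 ALLOC][10-37 FREE]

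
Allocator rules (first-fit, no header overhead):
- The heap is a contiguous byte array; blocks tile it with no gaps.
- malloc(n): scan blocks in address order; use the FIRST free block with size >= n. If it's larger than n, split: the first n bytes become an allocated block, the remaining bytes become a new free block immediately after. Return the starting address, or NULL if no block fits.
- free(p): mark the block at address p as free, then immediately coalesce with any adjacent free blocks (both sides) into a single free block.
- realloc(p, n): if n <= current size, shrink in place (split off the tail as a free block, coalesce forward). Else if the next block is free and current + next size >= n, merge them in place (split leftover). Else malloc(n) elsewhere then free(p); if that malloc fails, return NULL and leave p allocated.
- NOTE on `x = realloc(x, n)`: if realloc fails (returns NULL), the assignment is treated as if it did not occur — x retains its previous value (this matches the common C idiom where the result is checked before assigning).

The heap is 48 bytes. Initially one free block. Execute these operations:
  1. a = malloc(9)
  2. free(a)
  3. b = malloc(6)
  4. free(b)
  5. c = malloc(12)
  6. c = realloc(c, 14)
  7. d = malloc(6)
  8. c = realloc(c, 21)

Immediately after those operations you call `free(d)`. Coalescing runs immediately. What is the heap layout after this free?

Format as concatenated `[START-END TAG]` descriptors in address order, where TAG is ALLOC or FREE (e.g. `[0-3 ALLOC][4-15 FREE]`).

Answer: [0-19 FREE][20-40 ALLOC][41-47 FREE]

Derivation:
Op 1: a = malloc(9) -> a = 0; heap: [0-8 ALLOC][9-47 FREE]
Op 2: free(a) -> (freed a); heap: [0-47 FREE]
Op 3: b = malloc(6) -> b = 0; heap: [0-5 ALLOC][6-47 FREE]
Op 4: free(b) -> (freed b); heap: [0-47 FREE]
Op 5: c = malloc(12) -> c = 0; heap: [0-11 ALLOC][12-47 FREE]
Op 6: c = realloc(c, 14) -> c = 0; heap: [0-13 ALLOC][14-47 FREE]
Op 7: d = malloc(6) -> d = 14; heap: [0-13 ALLOC][14-19 ALLOC][20-47 FREE]
Op 8: c = realloc(c, 21) -> c = 20; heap: [0-13 FREE][14-19 ALLOC][20-40 ALLOC][41-47 FREE]
free(d): d = 14 -> block [14-19 ALLOC]; mark free, coalesce with adjacent free neighbors -> [0-19 FREE][20-40 ALLOC][41-47 FREE]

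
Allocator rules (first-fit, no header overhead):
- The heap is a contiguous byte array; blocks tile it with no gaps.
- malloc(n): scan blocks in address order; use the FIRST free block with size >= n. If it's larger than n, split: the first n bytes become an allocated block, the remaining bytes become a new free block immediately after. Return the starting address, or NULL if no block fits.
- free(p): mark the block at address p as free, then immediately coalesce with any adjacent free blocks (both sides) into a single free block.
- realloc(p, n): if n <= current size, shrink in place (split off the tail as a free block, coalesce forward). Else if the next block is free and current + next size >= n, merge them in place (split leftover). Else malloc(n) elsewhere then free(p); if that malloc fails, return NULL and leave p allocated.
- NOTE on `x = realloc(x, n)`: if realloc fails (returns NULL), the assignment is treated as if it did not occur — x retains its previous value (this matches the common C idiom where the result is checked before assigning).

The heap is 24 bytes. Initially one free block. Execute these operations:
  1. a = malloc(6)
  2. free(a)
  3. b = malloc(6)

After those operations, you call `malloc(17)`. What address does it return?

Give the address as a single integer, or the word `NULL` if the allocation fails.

Op 1: a = malloc(6) -> a = 0; heap: [0-5 ALLOC][6-23 FREE]
Op 2: free(a) -> (freed a); heap: [0-23 FREE]
Op 3: b = malloc(6) -> b = 0; heap: [0-5 ALLOC][6-23 FREE]
malloc(17): first-fit scan over [0-5 ALLOC][6-23 FREE] -> 6

Answer: 6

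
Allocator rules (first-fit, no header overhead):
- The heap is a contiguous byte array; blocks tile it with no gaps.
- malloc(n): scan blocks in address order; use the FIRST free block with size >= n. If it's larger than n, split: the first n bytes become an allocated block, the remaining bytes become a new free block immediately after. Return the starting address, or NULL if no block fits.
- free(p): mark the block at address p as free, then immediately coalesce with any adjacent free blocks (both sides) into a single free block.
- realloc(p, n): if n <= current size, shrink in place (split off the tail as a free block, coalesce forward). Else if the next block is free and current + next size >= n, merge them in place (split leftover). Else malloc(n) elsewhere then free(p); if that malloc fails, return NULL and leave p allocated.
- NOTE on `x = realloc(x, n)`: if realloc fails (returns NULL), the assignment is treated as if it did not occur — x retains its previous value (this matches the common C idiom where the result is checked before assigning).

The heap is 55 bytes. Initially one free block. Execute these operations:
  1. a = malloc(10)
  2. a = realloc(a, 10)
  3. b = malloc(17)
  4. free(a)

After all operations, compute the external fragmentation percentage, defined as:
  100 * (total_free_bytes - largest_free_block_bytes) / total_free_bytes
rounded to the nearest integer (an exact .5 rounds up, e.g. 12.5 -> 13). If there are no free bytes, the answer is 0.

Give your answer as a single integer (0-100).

Op 1: a = malloc(10) -> a = 0; heap: [0-9 ALLOC][10-54 FREE]
Op 2: a = realloc(a, 10) -> a = 0; heap: [0-9 ALLOC][10-54 FREE]
Op 3: b = malloc(17) -> b = 10; heap: [0-9 ALLOC][10-26 ALLOC][27-54 FREE]
Op 4: free(a) -> (freed a); heap: [0-9 FREE][10-26 ALLOC][27-54 FREE]
Free blocks: [10 28] total_free=38 largest=28 -> 100*(38-28)/38 = 1000/38 ≈ 26.316 -> rounds to 26

Answer: 26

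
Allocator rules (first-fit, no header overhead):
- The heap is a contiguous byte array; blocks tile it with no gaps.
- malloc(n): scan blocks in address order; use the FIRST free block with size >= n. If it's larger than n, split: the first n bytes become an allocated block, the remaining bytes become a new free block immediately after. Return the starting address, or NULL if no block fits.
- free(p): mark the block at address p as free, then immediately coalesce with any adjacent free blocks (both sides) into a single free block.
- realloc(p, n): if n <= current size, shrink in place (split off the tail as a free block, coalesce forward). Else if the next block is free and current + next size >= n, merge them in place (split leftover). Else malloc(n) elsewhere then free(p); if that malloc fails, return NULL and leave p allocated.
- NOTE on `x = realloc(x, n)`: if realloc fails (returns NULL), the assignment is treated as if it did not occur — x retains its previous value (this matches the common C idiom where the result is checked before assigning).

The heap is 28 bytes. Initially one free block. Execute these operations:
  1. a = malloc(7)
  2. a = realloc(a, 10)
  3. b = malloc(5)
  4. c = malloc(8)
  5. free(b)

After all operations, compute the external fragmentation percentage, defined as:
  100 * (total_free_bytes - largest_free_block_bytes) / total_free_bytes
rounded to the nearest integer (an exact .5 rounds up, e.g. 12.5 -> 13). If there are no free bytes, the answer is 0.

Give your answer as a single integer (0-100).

Answer: 50

Derivation:
Op 1: a = malloc(7) -> a = 0; heap: [0-6 ALLOC][7-27 FREE]
Op 2: a = realloc(a, 10) -> a = 0; heap: [0-9 ALLOC][10-27 FREE]
Op 3: b = malloc(5) -> b = 10; heap: [0-9 ALLOC][10-14 ALLOC][15-27 FREE]
Op 4: c = malloc(8) -> c = 15; heap: [0-9 ALLOC][10-14 ALLOC][15-22 ALLOC][23-27 FREE]
Op 5: free(b) -> (freed b); heap: [0-9 ALLOC][10-14 FREE][15-22 ALLOC][23-27 FREE]
Free blocks: [5 5] total_free=10 largest=5 -> 100*(10-5)/10 = 500/10 = 50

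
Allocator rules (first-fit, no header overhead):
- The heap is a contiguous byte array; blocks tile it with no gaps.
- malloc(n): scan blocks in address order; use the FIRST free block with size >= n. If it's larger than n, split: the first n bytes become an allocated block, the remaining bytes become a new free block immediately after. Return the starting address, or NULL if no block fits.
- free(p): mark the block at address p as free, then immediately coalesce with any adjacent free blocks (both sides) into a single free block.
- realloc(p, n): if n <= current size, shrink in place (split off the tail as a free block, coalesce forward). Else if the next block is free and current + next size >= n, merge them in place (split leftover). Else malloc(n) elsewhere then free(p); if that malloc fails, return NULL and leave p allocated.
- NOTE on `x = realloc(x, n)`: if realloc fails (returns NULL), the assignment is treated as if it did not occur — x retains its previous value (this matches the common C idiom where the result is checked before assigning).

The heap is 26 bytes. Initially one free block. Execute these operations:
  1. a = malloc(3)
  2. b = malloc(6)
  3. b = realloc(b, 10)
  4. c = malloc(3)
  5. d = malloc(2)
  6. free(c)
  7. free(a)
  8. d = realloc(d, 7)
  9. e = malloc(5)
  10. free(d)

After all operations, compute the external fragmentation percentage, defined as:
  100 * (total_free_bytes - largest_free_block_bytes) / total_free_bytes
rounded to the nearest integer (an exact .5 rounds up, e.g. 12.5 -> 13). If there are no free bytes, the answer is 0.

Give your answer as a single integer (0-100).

Answer: 19

Derivation:
Op 1: a = malloc(3) -> a = 0; heap: [0-2 ALLOC][3-25 FREE]
Op 2: b = malloc(6) -> b = 3; heap: [0-2 ALLOC][3-8 ALLOC][9-25 FREE]
Op 3: b = realloc(b, 10) -> b = 3; heap: [0-2 ALLOC][3-12 ALLOC][13-25 FREE]
Op 4: c = malloc(3) -> c = 13; heap: [0-2 ALLOC][3-12 ALLOC][13-15 ALLOC][16-25 FREE]
Op 5: d = malloc(2) -> d = 16; heap: [0-2 ALLOC][3-12 ALLOC][13-15 ALLOC][16-17 ALLOC][18-25 FREE]
Op 6: free(c) -> (freed c); heap: [0-2 ALLOC][3-12 ALLOC][13-15 FREE][16-17 ALLOC][18-25 FREE]
Op 7: free(a) -> (freed a); heap: [0-2 FREE][3-12 ALLOC][13-15 FREE][16-17 ALLOC][18-25 FREE]
Op 8: d = realloc(d, 7) -> d = 16; heap: [0-2 FREE][3-12 ALLOC][13-15 FREE][16-22 ALLOC][23-25 FREE]
Op 9: e = malloc(5) -> e = NULL; heap: [0-2 FREE][3-12 ALLOC][13-15 FREE][16-22 ALLOC][23-25 FREE]
Op 10: free(d) -> (freed d); heap: [0-2 FREE][3-12 ALLOC][13-25 FREE]
Free blocks: [3 13] total_free=16 largest=13 -> 100*(16-13)/16 = 300/16 = 18.75 -> rounds to 19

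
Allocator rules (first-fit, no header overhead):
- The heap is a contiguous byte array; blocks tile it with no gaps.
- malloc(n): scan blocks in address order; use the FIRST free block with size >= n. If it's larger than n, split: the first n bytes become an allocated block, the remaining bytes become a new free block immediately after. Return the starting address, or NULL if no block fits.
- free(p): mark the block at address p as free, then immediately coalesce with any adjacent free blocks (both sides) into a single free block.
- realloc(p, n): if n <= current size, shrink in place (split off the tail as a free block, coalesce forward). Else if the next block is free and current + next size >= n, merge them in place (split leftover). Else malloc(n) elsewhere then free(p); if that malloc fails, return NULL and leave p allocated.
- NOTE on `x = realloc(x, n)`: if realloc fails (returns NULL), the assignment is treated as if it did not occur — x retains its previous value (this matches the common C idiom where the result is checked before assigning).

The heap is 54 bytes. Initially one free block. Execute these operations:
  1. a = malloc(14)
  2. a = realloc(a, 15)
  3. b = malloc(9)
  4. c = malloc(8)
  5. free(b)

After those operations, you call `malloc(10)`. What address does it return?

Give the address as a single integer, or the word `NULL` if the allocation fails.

Op 1: a = malloc(14) -> a = 0; heap: [0-13 ALLOC][14-53 FREE]
Op 2: a = realloc(a, 15) -> a = 0; heap: [0-14 ALLOC][15-53 FREE]
Op 3: b = malloc(9) -> b = 15; heap: [0-14 ALLOC][15-23 ALLOC][24-53 FREE]
Op 4: c = malloc(8) -> c = 24; heap: [0-14 ALLOC][15-23 ALLOC][24-31 ALLOC][32-53 FREE]
Op 5: free(b) -> (freed b); heap: [0-14 ALLOC][15-23 FREE][24-31 ALLOC][32-53 FREE]
malloc(10): first-fit scan over [0-14 ALLOC][15-23 FREE][24-31 ALLOC][32-53 FREE] -> 32

Answer: 32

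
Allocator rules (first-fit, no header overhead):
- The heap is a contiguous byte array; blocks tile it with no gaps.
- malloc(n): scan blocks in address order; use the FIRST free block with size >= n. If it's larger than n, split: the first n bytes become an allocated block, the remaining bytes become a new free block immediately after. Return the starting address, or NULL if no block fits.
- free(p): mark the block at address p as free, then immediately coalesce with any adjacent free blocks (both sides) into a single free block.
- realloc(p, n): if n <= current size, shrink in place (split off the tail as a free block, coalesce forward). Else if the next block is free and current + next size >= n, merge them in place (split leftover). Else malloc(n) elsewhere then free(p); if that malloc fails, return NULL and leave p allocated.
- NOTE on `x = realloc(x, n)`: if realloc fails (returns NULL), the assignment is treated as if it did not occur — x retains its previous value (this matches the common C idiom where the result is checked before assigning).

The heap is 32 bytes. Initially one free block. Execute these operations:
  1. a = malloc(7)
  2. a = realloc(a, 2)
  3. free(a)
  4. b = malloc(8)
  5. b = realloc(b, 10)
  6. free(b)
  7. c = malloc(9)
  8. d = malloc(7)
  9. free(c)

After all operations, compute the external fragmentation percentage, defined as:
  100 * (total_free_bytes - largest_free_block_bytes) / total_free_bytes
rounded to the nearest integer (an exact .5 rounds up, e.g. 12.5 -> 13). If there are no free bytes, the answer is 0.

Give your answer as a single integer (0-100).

Answer: 36

Derivation:
Op 1: a = malloc(7) -> a = 0; heap: [0-6 ALLOC][7-31 FREE]
Op 2: a = realloc(a, 2) -> a = 0; heap: [0-1 ALLOC][2-31 FREE]
Op 3: free(a) -> (freed a); heap: [0-31 FREE]
Op 4: b = malloc(8) -> b = 0; heap: [0-7 ALLOC][8-31 FREE]
Op 5: b = realloc(b, 10) -> b = 0; heap: [0-9 ALLOC][10-31 FREE]
Op 6: free(b) -> (freed b); heap: [0-31 FREE]
Op 7: c = malloc(9) -> c = 0; heap: [0-8 ALLOC][9-31 FREE]
Op 8: d = malloc(7) -> d = 9; heap: [0-8 ALLOC][9-15 ALLOC][16-31 FREE]
Op 9: free(c) -> (freed c); heap: [0-8 FREE][9-15 ALLOC][16-31 FREE]
Free blocks: [9 16] total_free=25 largest=16 -> 100*(25-16)/25 = 900/25 = 36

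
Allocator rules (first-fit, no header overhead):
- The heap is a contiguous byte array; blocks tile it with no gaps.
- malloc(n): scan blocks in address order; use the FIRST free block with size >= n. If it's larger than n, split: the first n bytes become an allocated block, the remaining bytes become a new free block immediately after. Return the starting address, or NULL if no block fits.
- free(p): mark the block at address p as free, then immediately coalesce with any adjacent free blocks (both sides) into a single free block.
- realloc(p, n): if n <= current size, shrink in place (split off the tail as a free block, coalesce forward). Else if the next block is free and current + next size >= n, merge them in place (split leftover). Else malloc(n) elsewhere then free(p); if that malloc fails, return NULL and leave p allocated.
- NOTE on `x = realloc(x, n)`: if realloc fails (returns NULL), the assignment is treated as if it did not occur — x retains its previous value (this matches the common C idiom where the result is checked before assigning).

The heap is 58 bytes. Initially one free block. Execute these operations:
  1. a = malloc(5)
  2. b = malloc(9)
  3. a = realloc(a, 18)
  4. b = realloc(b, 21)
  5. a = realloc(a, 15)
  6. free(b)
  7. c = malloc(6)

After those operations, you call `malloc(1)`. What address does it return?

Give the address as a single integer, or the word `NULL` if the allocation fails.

Op 1: a = malloc(5) -> a = 0; heap: [0-4 ALLOC][5-57 FREE]
Op 2: b = malloc(9) -> b = 5; heap: [0-4 ALLOC][5-13 ALLOC][14-57 FREE]
Op 3: a = realloc(a, 18) -> a = 14; heap: [0-4 FREE][5-13 ALLOC][14-31 ALLOC][32-57 FREE]
Op 4: b = realloc(b, 21) -> b = 32; heap: [0-13 FREE][14-31 ALLOC][32-52 ALLOC][53-57 FREE]
Op 5: a = realloc(a, 15) -> a = 14; heap: [0-13 FREE][14-28 ALLOC][29-31 FREE][32-52 ALLOC][53-57 FREE]
Op 6: free(b) -> (freed b); heap: [0-13 FREE][14-28 ALLOC][29-57 FREE]
Op 7: c = malloc(6) -> c = 0; heap: [0-5 ALLOC][6-13 FREE][14-28 ALLOC][29-57 FREE]
malloc(1): first-fit scan over [0-5 ALLOC][6-13 FREE][14-28 ALLOC][29-57 FREE] -> 6

Answer: 6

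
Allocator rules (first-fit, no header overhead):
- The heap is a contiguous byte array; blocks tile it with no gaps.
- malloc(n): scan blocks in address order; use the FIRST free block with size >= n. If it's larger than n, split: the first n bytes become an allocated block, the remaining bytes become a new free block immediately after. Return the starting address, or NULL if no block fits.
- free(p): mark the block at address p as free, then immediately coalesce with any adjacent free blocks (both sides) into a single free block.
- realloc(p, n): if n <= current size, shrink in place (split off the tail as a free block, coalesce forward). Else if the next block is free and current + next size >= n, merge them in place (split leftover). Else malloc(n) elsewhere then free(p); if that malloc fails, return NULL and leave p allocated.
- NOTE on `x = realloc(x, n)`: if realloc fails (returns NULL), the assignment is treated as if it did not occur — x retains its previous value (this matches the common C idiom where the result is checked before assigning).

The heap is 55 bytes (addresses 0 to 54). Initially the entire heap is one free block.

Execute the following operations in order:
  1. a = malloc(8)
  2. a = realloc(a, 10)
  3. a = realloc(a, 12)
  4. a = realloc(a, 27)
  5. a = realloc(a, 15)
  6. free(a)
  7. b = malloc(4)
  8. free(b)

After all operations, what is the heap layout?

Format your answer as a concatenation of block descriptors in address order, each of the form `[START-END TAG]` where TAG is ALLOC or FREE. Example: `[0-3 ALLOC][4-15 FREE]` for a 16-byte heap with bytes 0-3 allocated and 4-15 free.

Op 1: a = malloc(8) -> a = 0; heap: [0-7 ALLOC][8-54 FREE]
Op 2: a = realloc(a, 10) -> a = 0; heap: [0-9 ALLOC][10-54 FREE]
Op 3: a = realloc(a, 12) -> a = 0; heap: [0-11 ALLOC][12-54 FREE]
Op 4: a = realloc(a, 27) -> a = 0; heap: [0-26 ALLOC][27-54 FREE]
Op 5: a = realloc(a, 15) -> a = 0; heap: [0-14 ALLOC][15-54 FREE]
Op 6: free(a) -> (freed a); heap: [0-54 FREE]
Op 7: b = malloc(4) -> b = 0; heap: [0-3 ALLOC][4-54 FREE]
Op 8: free(b) -> (freed b); heap: [0-54 FREE]

Answer: [0-54 FREE]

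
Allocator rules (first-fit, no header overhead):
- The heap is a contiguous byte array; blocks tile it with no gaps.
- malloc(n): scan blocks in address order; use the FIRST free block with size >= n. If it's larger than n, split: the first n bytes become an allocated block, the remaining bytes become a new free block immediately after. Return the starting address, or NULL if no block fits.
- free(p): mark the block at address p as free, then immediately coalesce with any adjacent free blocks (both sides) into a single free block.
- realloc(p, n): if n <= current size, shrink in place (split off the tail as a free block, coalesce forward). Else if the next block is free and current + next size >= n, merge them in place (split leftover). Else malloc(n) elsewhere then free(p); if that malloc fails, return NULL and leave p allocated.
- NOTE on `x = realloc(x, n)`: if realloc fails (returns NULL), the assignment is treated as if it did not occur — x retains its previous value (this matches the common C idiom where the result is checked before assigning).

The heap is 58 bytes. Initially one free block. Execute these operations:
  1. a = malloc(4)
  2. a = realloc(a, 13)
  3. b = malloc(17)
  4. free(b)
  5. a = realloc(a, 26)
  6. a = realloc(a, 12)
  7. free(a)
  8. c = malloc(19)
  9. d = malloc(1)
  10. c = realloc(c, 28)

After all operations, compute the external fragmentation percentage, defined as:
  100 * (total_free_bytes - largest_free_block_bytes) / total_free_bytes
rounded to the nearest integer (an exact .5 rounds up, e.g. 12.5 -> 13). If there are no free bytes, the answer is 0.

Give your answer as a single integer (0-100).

Answer: 34

Derivation:
Op 1: a = malloc(4) -> a = 0; heap: [0-3 ALLOC][4-57 FREE]
Op 2: a = realloc(a, 13) -> a = 0; heap: [0-12 ALLOC][13-57 FREE]
Op 3: b = malloc(17) -> b = 13; heap: [0-12 ALLOC][13-29 ALLOC][30-57 FREE]
Op 4: free(b) -> (freed b); heap: [0-12 ALLOC][13-57 FREE]
Op 5: a = realloc(a, 26) -> a = 0; heap: [0-25 ALLOC][26-57 FREE]
Op 6: a = realloc(a, 12) -> a = 0; heap: [0-11 ALLOC][12-57 FREE]
Op 7: free(a) -> (freed a); heap: [0-57 FREE]
Op 8: c = malloc(19) -> c = 0; heap: [0-18 ALLOC][19-57 FREE]
Op 9: d = malloc(1) -> d = 19; heap: [0-18 ALLOC][19-19 ALLOC][20-57 FREE]
Op 10: c = realloc(c, 28) -> c = 20; heap: [0-18 FREE][19-19 ALLOC][20-47 ALLOC][48-57 FREE]
Free blocks: [19 10] total_free=29 largest=19 -> 100*(29-19)/29 = 1000/29 ≈ 34.483 -> rounds to 34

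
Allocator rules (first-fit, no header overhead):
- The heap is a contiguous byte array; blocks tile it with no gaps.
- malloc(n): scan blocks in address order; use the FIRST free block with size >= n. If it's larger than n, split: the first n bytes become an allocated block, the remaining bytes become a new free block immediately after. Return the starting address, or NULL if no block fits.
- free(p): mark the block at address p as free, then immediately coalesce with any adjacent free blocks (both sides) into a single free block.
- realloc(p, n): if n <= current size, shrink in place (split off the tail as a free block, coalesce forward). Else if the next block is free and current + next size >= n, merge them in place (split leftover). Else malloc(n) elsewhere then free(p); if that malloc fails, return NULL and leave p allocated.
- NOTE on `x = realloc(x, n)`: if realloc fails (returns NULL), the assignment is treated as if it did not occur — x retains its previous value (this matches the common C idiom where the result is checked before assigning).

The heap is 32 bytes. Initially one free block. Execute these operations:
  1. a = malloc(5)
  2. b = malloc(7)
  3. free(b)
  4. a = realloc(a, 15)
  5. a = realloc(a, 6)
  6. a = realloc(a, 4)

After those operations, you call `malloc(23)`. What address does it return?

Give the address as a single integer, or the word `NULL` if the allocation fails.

Op 1: a = malloc(5) -> a = 0; heap: [0-4 ALLOC][5-31 FREE]
Op 2: b = malloc(7) -> b = 5; heap: [0-4 ALLOC][5-11 ALLOC][12-31 FREE]
Op 3: free(b) -> (freed b); heap: [0-4 ALLOC][5-31 FREE]
Op 4: a = realloc(a, 15) -> a = 0; heap: [0-14 ALLOC][15-31 FREE]
Op 5: a = realloc(a, 6) -> a = 0; heap: [0-5 ALLOC][6-31 FREE]
Op 6: a = realloc(a, 4) -> a = 0; heap: [0-3 ALLOC][4-31 FREE]
malloc(23): first-fit scan over [0-3 ALLOC][4-31 FREE] -> 4

Answer: 4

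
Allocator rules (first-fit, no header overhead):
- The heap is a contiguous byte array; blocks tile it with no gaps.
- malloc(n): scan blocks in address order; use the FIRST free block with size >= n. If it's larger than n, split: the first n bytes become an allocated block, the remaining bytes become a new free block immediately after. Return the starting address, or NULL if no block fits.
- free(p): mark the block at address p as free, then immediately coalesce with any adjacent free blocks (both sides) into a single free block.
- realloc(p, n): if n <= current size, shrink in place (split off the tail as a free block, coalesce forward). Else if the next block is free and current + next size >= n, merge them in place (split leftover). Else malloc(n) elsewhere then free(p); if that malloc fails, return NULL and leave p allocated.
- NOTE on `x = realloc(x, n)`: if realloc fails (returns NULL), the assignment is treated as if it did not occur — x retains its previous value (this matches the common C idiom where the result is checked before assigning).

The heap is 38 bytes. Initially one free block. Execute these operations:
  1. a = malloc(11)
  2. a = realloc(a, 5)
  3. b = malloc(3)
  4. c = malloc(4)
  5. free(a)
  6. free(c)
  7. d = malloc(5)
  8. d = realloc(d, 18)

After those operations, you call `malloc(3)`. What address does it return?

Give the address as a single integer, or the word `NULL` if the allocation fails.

Op 1: a = malloc(11) -> a = 0; heap: [0-10 ALLOC][11-37 FREE]
Op 2: a = realloc(a, 5) -> a = 0; heap: [0-4 ALLOC][5-37 FREE]
Op 3: b = malloc(3) -> b = 5; heap: [0-4 ALLOC][5-7 ALLOC][8-37 FREE]
Op 4: c = malloc(4) -> c = 8; heap: [0-4 ALLOC][5-7 ALLOC][8-11 ALLOC][12-37 FREE]
Op 5: free(a) -> (freed a); heap: [0-4 FREE][5-7 ALLOC][8-11 ALLOC][12-37 FREE]
Op 6: free(c) -> (freed c); heap: [0-4 FREE][5-7 ALLOC][8-37 FREE]
Op 7: d = malloc(5) -> d = 0; heap: [0-4 ALLOC][5-7 ALLOC][8-37 FREE]
Op 8: d = realloc(d, 18) -> d = 8; heap: [0-4 FREE][5-7 ALLOC][8-25 ALLOC][26-37 FREE]
malloc(3): first-fit scan over [0-4 FREE][5-7 ALLOC][8-25 ALLOC][26-37 FREE] -> 0

Answer: 0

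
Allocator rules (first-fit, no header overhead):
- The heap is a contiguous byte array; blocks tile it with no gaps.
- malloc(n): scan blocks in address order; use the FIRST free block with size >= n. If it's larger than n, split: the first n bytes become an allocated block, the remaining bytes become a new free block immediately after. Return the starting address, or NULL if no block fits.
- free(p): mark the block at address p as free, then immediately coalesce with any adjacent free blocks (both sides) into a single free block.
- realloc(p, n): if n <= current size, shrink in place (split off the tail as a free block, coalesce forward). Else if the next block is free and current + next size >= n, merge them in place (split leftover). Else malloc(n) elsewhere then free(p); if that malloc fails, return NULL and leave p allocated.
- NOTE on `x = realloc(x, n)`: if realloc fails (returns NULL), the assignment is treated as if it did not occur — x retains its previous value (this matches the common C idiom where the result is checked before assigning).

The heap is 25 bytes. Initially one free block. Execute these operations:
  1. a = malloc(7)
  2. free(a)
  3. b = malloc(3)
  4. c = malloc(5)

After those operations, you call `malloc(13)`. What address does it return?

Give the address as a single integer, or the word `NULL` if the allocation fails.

Answer: 8

Derivation:
Op 1: a = malloc(7) -> a = 0; heap: [0-6 ALLOC][7-24 FREE]
Op 2: free(a) -> (freed a); heap: [0-24 FREE]
Op 3: b = malloc(3) -> b = 0; heap: [0-2 ALLOC][3-24 FREE]
Op 4: c = malloc(5) -> c = 3; heap: [0-2 ALLOC][3-7 ALLOC][8-24 FREE]
malloc(13): first-fit scan over [0-2 ALLOC][3-7 ALLOC][8-24 FREE] -> 8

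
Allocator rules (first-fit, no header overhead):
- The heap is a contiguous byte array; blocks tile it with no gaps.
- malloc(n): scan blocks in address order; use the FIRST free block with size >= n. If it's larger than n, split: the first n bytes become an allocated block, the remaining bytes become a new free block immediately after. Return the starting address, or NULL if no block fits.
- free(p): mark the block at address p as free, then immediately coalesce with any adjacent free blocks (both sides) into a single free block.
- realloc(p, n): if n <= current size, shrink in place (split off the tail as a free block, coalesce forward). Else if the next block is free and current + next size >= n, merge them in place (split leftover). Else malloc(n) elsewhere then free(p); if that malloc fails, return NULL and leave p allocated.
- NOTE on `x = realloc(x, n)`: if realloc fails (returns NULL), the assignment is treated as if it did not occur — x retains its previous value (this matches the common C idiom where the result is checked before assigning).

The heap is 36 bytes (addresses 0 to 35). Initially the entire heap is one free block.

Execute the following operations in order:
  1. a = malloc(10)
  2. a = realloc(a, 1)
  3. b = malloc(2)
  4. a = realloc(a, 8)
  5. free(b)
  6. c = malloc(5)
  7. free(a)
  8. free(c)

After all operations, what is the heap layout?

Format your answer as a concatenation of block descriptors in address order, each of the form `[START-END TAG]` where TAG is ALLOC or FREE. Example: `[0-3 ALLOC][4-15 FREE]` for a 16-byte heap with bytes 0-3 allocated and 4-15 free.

Op 1: a = malloc(10) -> a = 0; heap: [0-9 ALLOC][10-35 FREE]
Op 2: a = realloc(a, 1) -> a = 0; heap: [0-0 ALLOC][1-35 FREE]
Op 3: b = malloc(2) -> b = 1; heap: [0-0 ALLOC][1-2 ALLOC][3-35 FREE]
Op 4: a = realloc(a, 8) -> a = 3; heap: [0-0 FREE][1-2 ALLOC][3-10 ALLOC][11-35 FREE]
Op 5: free(b) -> (freed b); heap: [0-2 FREE][3-10 ALLOC][11-35 FREE]
Op 6: c = malloc(5) -> c = 11; heap: [0-2 FREE][3-10 ALLOC][11-15 ALLOC][16-35 FREE]
Op 7: free(a) -> (freed a); heap: [0-10 FREE][11-15 ALLOC][16-35 FREE]
Op 8: free(c) -> (freed c); heap: [0-35 FREE]

Answer: [0-35 FREE]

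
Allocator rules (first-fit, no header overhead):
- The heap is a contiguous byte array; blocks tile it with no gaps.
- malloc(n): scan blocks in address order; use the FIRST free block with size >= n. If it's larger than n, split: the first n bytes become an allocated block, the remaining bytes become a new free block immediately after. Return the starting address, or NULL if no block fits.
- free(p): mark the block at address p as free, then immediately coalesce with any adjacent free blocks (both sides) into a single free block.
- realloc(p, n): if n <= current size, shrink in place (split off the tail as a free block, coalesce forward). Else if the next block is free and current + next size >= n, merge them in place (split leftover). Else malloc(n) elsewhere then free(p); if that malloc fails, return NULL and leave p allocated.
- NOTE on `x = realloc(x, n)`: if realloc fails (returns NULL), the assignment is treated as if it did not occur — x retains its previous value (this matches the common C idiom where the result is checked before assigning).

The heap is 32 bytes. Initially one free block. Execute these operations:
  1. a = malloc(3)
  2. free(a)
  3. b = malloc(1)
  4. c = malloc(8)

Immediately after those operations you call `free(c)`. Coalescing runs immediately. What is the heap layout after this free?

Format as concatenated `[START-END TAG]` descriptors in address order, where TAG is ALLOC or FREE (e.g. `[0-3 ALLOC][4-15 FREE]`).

Op 1: a = malloc(3) -> a = 0; heap: [0-2 ALLOC][3-31 FREE]
Op 2: free(a) -> (freed a); heap: [0-31 FREE]
Op 3: b = malloc(1) -> b = 0; heap: [0-0 ALLOC][1-31 FREE]
Op 4: c = malloc(8) -> c = 1; heap: [0-0 ALLOC][1-8 ALLOC][9-31 FREE]
free(c): c = 1 -> block [1-8 ALLOC]; mark free, coalesce with adjacent free neighbors -> [0-0 ALLOC][1-31 FREE]

Answer: [0-0 ALLOC][1-31 FREE]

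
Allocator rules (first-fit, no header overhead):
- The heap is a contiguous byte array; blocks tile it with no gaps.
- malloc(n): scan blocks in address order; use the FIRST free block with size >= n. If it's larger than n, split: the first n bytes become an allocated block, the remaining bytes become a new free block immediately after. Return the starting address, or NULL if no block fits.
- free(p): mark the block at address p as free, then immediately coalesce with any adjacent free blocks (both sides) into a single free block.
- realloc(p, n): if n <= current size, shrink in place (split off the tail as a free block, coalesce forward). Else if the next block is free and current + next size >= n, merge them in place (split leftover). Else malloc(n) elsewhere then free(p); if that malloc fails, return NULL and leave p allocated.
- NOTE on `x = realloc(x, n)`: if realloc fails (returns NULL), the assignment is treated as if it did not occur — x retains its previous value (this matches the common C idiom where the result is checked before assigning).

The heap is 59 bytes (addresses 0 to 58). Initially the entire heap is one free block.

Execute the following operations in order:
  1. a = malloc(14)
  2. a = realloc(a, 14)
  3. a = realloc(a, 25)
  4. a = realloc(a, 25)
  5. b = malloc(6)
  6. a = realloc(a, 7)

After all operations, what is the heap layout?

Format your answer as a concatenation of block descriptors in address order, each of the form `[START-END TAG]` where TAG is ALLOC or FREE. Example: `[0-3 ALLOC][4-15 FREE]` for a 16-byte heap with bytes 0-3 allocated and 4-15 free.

Answer: [0-6 ALLOC][7-24 FREE][25-30 ALLOC][31-58 FREE]

Derivation:
Op 1: a = malloc(14) -> a = 0; heap: [0-13 ALLOC][14-58 FREE]
Op 2: a = realloc(a, 14) -> a = 0; heap: [0-13 ALLOC][14-58 FREE]
Op 3: a = realloc(a, 25) -> a = 0; heap: [0-24 ALLOC][25-58 FREE]
Op 4: a = realloc(a, 25) -> a = 0; heap: [0-24 ALLOC][25-58 FREE]
Op 5: b = malloc(6) -> b = 25; heap: [0-24 ALLOC][25-30 ALLOC][31-58 FREE]
Op 6: a = realloc(a, 7) -> a = 0; heap: [0-6 ALLOC][7-24 FREE][25-30 ALLOC][31-58 FREE]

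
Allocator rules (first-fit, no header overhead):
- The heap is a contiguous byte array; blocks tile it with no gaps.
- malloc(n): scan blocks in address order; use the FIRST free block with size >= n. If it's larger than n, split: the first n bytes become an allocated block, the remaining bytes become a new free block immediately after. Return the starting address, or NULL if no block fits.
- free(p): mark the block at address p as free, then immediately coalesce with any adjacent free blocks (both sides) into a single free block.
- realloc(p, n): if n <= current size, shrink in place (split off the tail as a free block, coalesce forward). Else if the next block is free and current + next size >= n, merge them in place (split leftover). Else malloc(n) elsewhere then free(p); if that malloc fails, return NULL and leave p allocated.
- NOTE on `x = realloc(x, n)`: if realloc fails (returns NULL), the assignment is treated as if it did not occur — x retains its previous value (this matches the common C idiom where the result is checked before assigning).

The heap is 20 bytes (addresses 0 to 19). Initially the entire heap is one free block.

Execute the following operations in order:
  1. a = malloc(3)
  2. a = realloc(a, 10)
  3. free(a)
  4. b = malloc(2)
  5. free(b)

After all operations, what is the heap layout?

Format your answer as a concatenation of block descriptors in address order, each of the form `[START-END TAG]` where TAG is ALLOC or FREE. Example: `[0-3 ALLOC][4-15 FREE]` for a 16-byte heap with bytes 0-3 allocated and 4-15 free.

Answer: [0-19 FREE]

Derivation:
Op 1: a = malloc(3) -> a = 0; heap: [0-2 ALLOC][3-19 FREE]
Op 2: a = realloc(a, 10) -> a = 0; heap: [0-9 ALLOC][10-19 FREE]
Op 3: free(a) -> (freed a); heap: [0-19 FREE]
Op 4: b = malloc(2) -> b = 0; heap: [0-1 ALLOC][2-19 FREE]
Op 5: free(b) -> (freed b); heap: [0-19 FREE]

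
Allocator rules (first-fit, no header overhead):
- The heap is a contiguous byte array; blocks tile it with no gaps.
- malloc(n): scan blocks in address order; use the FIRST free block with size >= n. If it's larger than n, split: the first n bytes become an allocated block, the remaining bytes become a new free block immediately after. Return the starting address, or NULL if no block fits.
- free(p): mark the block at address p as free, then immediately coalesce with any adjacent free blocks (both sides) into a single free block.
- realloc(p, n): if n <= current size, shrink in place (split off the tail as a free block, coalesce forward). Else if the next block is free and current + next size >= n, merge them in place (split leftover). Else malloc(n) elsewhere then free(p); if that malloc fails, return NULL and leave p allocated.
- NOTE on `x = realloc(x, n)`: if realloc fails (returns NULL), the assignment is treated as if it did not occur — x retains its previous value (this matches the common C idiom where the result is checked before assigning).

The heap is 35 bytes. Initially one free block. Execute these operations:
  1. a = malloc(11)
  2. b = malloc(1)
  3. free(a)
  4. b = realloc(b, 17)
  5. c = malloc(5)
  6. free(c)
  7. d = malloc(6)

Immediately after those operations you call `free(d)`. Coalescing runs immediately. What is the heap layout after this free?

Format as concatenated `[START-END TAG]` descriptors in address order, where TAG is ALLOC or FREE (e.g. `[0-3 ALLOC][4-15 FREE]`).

Answer: [0-10 FREE][11-27 ALLOC][28-34 FREE]

Derivation:
Op 1: a = malloc(11) -> a = 0; heap: [0-10 ALLOC][11-34 FREE]
Op 2: b = malloc(1) -> b = 11; heap: [0-10 ALLOC][11-11 ALLOC][12-34 FREE]
Op 3: free(a) -> (freed a); heap: [0-10 FREE][11-11 ALLOC][12-34 FREE]
Op 4: b = realloc(b, 17) -> b = 11; heap: [0-10 FREE][11-27 ALLOC][28-34 FREE]
Op 5: c = malloc(5) -> c = 0; heap: [0-4 ALLOC][5-10 FREE][11-27 ALLOC][28-34 FREE]
Op 6: free(c) -> (freed c); heap: [0-10 FREE][11-27 ALLOC][28-34 FREE]
Op 7: d = malloc(6) -> d = 0; heap: [0-5 ALLOC][6-10 FREE][11-27 ALLOC][28-34 FREE]
free(d): d = 0 -> block [0-5 ALLOC]; mark free, coalesce with adjacent free neighbors -> [0-10 FREE][11-27 ALLOC][28-34 FREE]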